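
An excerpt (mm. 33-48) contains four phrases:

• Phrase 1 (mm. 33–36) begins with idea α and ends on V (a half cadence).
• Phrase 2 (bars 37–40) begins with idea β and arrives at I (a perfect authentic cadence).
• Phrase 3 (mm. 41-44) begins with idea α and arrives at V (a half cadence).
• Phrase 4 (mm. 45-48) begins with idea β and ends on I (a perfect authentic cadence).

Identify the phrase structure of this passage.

The cadence pattern HC–PAC–HC–PAC is weak–strong twice, and phrases 3–4 restate phrases 1–2: a period heard twice, not a double period (which would end weakly at phrase 2).

repeated period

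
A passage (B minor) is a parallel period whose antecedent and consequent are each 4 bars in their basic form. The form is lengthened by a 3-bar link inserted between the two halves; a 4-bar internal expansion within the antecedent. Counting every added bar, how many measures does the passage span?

Basic parallel period: 4 + 4 = 8 bars.
8 (basic form) + 3 (link) + 4 (internal expansion) = 15.

15 measures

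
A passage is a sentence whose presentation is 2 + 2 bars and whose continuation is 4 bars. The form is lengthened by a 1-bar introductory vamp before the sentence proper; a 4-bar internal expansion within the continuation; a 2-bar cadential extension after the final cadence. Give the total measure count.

Basic sentence: 2 + 2 + 4 = 8 bars.
8 (basic form) + 1 (introduction) + 4 (internal expansion) + 2 (cadential extension) = 15.

15 measures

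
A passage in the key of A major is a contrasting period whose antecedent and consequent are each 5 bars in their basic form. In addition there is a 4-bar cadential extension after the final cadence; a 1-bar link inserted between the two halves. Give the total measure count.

Basic contrasting period: 5 + 5 = 10 bars.
10 (basic form) + 4 (cadential extension) + 1 (link) = 15.

15 measures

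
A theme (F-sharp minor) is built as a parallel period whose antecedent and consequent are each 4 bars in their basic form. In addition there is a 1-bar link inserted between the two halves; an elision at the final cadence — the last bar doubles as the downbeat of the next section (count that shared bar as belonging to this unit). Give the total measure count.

9 measures

Basic parallel period: 4 + 4 = 8 bars.
8 (basic form) + 1 (link) = 9.
The elision shares a bar with the next section but does not change this unit's count.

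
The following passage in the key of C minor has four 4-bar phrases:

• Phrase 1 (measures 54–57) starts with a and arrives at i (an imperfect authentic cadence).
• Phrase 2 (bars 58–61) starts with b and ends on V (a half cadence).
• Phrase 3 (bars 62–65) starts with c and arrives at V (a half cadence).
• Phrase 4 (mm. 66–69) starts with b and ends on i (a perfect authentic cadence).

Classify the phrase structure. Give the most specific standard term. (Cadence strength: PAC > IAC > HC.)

Four phrases in two halves: the first half (mm. 54–61) ends with a half cadence, the second (measures 62–69) with a perfect authentic cadence — a large antecedent–consequent pair, i.e. a double period.
Phrase 3 begins with different material from phrase 1, making it contrasting.

contrasting double period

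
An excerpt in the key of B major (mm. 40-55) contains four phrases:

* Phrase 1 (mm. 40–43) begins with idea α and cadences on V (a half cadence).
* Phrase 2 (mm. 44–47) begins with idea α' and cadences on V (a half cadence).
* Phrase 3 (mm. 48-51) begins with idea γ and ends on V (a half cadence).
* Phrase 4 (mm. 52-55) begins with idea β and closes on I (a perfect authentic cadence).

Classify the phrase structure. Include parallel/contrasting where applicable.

Four phrases in two halves: the first half (mm. 40–47) ends with a half cadence, the second (measures 48–55) with a perfect authentic cadence — a large antecedent–consequent pair, i.e. a double period.
Phrase 3 begins with different material from phrase 1, making it contrasting.

contrasting double period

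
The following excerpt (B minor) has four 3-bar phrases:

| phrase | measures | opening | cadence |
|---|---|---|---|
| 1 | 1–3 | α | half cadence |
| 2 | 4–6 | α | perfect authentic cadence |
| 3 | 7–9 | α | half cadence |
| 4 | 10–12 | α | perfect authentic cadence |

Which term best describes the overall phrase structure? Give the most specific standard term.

The cadence pattern HC–PAC–HC–PAC is weak–strong twice, and phrases 3–4 restate phrases 1–2: a period heard twice, not a double period (which would end weakly at phrase 2).

repeated period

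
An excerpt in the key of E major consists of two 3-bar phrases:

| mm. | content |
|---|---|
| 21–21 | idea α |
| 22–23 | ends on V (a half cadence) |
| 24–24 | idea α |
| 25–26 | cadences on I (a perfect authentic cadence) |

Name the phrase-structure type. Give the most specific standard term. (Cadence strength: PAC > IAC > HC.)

parallel period

Phrase 1 ends with a half cadence (weaker) and phrase 2 with a perfect authentic cadence (stronger): antecedent + consequent = a period.
The two phrases open with the same material (α / α), so the period is parallel.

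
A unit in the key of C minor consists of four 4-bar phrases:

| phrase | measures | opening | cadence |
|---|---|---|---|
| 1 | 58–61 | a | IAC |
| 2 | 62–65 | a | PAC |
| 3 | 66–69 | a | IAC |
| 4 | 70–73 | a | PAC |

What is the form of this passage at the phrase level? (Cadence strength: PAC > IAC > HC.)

repeated period

The cadence pattern IAC–PAC–IAC–PAC is weak–strong twice, and phrases 3–4 restate phrases 1–2: a period heard twice, not a double period (which would end weakly at phrase 2).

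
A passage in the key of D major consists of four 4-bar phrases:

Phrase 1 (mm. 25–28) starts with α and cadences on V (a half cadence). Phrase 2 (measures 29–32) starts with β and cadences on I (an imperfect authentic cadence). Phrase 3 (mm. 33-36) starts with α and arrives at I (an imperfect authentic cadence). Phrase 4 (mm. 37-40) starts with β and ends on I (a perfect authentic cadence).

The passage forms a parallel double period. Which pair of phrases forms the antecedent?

In a double period the first pair of phrases (ending imperfect authentic cadence) is the large antecedent and the second pair (ending perfect authentic cadence) is the large consequent; the antecedent is phrases 1 and 2.

phrases 1 and 2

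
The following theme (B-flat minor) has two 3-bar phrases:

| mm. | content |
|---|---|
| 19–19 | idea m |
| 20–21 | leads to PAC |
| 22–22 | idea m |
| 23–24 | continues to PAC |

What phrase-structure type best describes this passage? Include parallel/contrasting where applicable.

Both phrases have the same opening (m) and the same cadence (perfect authentic cadence): the second is a restatement, not a consequent, so this is a repeated phrase rather than a period.

repeated phrase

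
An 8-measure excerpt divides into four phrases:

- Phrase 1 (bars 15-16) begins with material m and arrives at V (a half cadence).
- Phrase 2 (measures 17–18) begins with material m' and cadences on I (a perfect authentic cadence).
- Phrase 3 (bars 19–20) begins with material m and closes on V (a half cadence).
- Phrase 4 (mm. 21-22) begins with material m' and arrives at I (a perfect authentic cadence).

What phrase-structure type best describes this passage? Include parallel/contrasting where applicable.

repeated period

The cadence pattern HC–PAC–HC–PAC is weak–strong twice, and phrases 3–4 restate phrases 1–2: a period heard twice, not a double period (which would end weakly at phrase 2).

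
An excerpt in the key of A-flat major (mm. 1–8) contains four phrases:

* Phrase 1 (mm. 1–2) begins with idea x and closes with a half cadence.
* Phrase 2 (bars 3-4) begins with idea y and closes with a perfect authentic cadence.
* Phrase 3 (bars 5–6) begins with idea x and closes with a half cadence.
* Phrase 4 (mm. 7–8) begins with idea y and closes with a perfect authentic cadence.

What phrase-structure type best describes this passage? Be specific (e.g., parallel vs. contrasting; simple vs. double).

repeated period

The cadence pattern HC–PAC–HC–PAC is weak–strong twice, and phrases 3–4 restate phrases 1–2: a period heard twice, not a double period (which would end weakly at phrase 2).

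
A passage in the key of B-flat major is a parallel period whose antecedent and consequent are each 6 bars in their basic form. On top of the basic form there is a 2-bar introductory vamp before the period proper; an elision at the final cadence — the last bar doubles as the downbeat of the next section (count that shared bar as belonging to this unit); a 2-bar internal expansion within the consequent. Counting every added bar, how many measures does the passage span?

Basic parallel period: 6 + 6 = 12 bars.
12 (basic form) + 2 (introduction) + 2 (internal expansion) = 16.
The elision shares a bar with the next section but does not change this unit's count.

16 measures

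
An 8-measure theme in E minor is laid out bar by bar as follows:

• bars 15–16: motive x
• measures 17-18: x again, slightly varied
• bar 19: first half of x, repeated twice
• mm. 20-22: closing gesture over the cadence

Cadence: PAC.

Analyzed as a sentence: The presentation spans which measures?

The presentation of a sentence is the basic idea (measures 15–16) plus its repetition (bars 17-18); the presentation is therefore mm. 15-18.

measures 15–18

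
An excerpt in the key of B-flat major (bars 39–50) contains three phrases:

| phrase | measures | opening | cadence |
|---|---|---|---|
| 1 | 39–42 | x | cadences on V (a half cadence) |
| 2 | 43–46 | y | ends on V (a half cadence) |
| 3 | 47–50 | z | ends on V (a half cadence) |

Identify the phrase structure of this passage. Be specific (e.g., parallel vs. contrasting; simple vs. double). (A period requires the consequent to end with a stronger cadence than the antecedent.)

The final phrase closes with a half cadence, which is not stronger than the preceding half cadence; the 3 phrases lack an overall antecedent–consequent design and so form a phrase group.

phrase group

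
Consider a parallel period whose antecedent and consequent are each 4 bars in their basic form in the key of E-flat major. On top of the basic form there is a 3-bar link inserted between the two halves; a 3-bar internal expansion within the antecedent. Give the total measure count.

Basic parallel period: 4 + 4 = 8 bars.
8 (basic form) + 3 (link) + 3 (internal expansion) = 14.

14 measures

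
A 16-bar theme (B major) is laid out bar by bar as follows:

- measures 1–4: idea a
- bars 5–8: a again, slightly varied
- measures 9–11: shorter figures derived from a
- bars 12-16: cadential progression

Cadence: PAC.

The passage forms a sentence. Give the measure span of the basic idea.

The presentation of a sentence is the basic idea (bars 1–4) plus its repetition (mm. 5–8); the basic idea is therefore mm. 1–4.

measures 1–4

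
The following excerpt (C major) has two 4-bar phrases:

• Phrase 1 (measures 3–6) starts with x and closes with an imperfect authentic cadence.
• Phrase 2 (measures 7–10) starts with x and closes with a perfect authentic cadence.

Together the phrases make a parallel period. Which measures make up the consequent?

measures 7–10

The phrase ending with the weaker cadence (imperfect authentic cadence) is the antecedent; the one ending more conclusively (perfect authentic cadence) is the consequent. The consequent is measures 7–10.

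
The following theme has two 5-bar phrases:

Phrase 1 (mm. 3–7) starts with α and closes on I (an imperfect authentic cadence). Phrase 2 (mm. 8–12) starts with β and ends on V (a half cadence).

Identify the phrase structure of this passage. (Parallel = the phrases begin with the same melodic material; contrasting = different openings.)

phrase group

The second phrase closes with a half cadence, which is not stronger than the first phrase's imperfect authentic cadence; without a weak→strong cadential pair there is no antecedent–consequent relationship, so this is a phrase group rather than a period.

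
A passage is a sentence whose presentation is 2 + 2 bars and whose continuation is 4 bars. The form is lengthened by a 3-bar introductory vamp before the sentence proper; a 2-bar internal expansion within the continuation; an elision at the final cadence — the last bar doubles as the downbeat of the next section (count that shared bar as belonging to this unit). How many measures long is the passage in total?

Basic sentence: 2 + 2 + 4 = 8 bars.
8 (basic form) + 3 (introduction) + 2 (internal expansion) = 13.
The elision shares a bar with the next section but does not change this unit's count.

13 measures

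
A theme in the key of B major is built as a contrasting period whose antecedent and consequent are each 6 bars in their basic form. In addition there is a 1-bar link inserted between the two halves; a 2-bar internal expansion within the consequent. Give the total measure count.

Basic contrasting period: 6 + 6 = 12 bars.
12 (basic form) + 1 (link) + 2 (internal expansion) = 15.

15 measures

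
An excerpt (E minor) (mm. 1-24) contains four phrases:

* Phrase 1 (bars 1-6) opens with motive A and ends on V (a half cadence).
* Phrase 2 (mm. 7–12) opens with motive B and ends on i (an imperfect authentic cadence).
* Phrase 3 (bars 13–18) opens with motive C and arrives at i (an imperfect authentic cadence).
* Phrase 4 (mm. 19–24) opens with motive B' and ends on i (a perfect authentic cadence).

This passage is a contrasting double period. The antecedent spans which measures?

In a double period the four phrases pair into a large antecedent (phrases 1–2, ending imperfect authentic cadence) and a large consequent (phrases 3–4, ending perfect authentic cadence). The antecedent spans mm. 1–12.

measures 1–12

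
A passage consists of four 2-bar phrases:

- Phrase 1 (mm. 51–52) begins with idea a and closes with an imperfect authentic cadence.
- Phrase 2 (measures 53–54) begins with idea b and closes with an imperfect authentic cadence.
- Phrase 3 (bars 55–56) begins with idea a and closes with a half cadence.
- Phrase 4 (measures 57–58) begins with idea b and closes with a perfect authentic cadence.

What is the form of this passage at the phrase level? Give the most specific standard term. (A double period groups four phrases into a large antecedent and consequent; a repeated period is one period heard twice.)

Four phrases in two halves: the first half (mm. 51-54) ends with an imperfect authentic cadence, the second (mm. 55-58) with a perfect authentic cadence — a large antecedent–consequent pair, i.e. a double period.
Phrase 3 begins with the same material as phrase 1, making it parallel.

parallel double period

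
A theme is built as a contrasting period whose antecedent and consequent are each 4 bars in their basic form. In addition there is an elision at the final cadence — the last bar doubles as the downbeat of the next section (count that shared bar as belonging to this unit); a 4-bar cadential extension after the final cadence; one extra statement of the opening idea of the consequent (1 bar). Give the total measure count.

13 measures

Basic contrasting period: 4 + 4 = 8 bars.
8 (basic form) + 4 (cadential extension) + 1 (extra statement) = 13.
The elision shares a bar with the next section but does not change this unit's count.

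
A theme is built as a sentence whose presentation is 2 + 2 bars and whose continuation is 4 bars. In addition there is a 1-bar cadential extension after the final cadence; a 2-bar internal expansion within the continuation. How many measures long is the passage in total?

Basic sentence: 2 + 2 + 4 = 8 bars.
8 (basic form) + 1 (cadential extension) + 2 (internal expansion) = 11.

11 measures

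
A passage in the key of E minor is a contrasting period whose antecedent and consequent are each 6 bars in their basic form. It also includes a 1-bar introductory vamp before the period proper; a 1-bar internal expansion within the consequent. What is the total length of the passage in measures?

14 measures

Basic contrasting period: 6 + 6 = 12 bars.
12 (basic form) + 1 (introduction) + 1 (internal expansion) = 14.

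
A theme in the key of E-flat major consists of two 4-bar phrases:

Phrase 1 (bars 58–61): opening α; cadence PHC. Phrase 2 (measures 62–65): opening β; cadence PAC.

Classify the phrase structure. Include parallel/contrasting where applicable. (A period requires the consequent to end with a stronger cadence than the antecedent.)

Phrase 1 ends with a Phrygian half cadence (weaker) and phrase 2 with a perfect authentic cadence (stronger): antecedent + consequent = a period.
The two phrases open with different material (α / β), so the period is contrasting.

contrasting period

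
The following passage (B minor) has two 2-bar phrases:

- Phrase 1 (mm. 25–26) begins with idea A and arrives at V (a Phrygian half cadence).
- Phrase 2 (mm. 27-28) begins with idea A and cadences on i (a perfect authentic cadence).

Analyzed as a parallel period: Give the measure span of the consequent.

The antecedent is the phrase ending with the weaker cadence (Phrygian half cadence, phrase 1) and the consequent the one ending more conclusively (perfect authentic cadence, phrase 2); the consequent is measures 27–28.

measures 27–28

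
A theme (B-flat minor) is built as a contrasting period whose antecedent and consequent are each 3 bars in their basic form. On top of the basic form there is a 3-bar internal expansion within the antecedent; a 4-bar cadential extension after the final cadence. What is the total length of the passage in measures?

13 measures

Basic contrasting period: 3 + 3 = 6 bars.
6 (basic form) + 3 (internal expansion) + 4 (cadential extension) = 13.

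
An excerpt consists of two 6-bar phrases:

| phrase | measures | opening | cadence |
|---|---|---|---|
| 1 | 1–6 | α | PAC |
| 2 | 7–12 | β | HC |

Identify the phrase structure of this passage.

The second phrase closes with a half cadence, which is not stronger than the first phrase's perfect authentic cadence; without a weak→strong cadential pair there is no antecedent–consequent relationship, so this is a phrase group rather than a period.

phrase group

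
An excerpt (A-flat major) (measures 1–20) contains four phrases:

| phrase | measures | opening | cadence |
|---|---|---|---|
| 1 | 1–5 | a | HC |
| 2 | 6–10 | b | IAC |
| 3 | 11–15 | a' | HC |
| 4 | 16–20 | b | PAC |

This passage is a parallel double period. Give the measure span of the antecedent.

In a double period the four phrases pair into a large antecedent (phrases 1–2, ending imperfect authentic cadence) and a large consequent (phrases 3–4, ending perfect authentic cadence). The antecedent spans bars 1–10.

measures 1–10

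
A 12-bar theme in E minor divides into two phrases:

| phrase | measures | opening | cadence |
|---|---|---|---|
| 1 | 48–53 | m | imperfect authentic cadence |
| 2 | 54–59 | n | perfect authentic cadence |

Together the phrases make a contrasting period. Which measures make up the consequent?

The phrase ending with the weaker cadence (imperfect authentic cadence) is the antecedent; the one ending more conclusively (perfect authentic cadence) is the consequent. The consequent is measures 54–59.

measures 54–59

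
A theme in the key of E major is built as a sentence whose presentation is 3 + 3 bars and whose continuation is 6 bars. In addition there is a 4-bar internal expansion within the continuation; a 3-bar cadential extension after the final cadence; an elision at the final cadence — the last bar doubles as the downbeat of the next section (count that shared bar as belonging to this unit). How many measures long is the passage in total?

19 measures

Basic sentence: 3 + 3 + 6 = 12 bars.
12 (basic form) + 4 (internal expansion) + 3 (cadential extension) = 19.
The elision shares a bar with the next section but does not change this unit's count.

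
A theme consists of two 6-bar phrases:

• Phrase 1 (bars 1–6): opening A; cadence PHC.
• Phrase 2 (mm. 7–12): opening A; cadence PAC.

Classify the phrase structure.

parallel period

Phrase 1 ends with a Phrygian half cadence (weaker) and phrase 2 with a perfect authentic cadence (stronger): antecedent + consequent = a period.
The two phrases open with the same material (A / A), so the period is parallel.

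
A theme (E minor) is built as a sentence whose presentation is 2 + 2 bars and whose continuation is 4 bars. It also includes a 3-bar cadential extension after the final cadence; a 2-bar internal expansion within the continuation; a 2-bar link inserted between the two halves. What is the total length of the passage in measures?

Basic sentence: 2 + 2 + 4 = 8 bars.
8 (basic form) + 3 (cadential extension) + 2 (internal expansion) + 2 (link) = 15.

15 measures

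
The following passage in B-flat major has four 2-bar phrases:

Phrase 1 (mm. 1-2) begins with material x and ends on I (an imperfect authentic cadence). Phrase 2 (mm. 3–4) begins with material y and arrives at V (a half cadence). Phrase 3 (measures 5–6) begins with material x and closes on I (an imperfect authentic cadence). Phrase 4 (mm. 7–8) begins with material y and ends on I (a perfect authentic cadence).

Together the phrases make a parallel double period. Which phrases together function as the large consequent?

In a double period the first pair of phrases (ending half cadence) is the large antecedent and the second pair (ending perfect authentic cadence) is the large consequent; the consequent is phrases 3 and 4.

phrases 3 and 4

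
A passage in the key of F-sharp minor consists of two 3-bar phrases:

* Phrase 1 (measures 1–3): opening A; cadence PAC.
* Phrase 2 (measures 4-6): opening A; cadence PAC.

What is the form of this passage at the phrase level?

repeated phrase

Both phrases have the same opening (A) and the same cadence (perfect authentic cadence): the second is a restatement, not a consequent, so this is a repeated phrase rather than a period.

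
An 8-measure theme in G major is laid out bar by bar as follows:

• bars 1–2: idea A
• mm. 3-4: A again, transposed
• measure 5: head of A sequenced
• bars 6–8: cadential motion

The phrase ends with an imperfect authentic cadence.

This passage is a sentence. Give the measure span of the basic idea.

measures 1–2

The presentation of a sentence is the basic idea (bars 1–2) plus its repetition (measures 3–4); the basic idea is therefore bars 1–2.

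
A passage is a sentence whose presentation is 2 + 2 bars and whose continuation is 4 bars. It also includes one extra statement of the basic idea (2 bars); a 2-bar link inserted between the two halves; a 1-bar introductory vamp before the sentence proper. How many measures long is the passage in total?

Basic sentence: 2 + 2 + 4 = 8 bars.
8 (basic form) + 2 (extra statement) + 2 (link) + 1 (introduction) = 13.

13 measures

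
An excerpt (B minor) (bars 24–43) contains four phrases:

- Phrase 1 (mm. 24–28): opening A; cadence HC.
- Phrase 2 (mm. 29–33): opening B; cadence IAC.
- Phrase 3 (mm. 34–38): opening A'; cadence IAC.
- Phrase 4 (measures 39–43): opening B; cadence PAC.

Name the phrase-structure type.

Four phrases in two halves: the first half (mm. 24–33) ends with an imperfect authentic cadence, the second (mm. 34–43) with a perfect authentic cadence — a large antecedent–consequent pair, i.e. a double period.
Phrase 3 begins with the same material as phrase 1, making it parallel.

parallel double period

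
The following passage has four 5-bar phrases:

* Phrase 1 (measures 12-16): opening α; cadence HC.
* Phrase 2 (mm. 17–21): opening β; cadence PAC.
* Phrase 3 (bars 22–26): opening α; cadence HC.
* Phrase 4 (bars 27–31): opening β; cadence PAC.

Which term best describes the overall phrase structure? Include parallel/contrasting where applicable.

repeated period

The cadence pattern HC–PAC–HC–PAC is weak–strong twice, and phrases 3–4 restate phrases 1–2: a period heard twice, not a double period (which would end weakly at phrase 2).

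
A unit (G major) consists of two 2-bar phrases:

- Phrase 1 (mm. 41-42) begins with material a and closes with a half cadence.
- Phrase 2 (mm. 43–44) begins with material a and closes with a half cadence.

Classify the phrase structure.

Both phrases have the same opening (a) and the same cadence (half cadence): the second is a restatement, not a consequent, so this is a repeated phrase rather than a period.

repeated phrase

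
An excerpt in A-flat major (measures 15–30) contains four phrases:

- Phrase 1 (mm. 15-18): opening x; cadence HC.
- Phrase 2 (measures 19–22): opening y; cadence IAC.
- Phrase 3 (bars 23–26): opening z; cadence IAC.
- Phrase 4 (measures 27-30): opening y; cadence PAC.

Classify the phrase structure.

Four phrases in two halves: the first half (mm. 15–22) ends with an imperfect authentic cadence, the second (mm. 23-30) with a perfect authentic cadence — a large antecedent–consequent pair, i.e. a double period.
Phrase 3 begins with different material from phrase 1, making it contrasting.

contrasting double period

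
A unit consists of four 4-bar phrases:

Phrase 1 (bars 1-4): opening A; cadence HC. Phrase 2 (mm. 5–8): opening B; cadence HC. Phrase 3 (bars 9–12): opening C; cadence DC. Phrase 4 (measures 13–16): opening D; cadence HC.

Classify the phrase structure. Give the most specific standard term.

phrase group

Phrase 4 ends with a half cadence, no stronger than phrase 2's half cadence, so the four phrases do not form a double period; nor do phrases 3–4 duplicate 1–2, so it is not a repeated period. With no phrase reaching a conclusive cadence, the passage is a phrase group.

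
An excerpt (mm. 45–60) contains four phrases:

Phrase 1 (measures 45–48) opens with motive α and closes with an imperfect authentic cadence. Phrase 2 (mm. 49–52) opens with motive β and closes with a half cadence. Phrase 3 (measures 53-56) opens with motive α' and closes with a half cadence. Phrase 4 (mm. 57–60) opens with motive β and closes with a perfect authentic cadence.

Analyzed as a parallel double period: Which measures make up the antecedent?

measures 45–52

In a double period the four phrases pair into a large antecedent (phrases 1–2, ending half cadence) and a large consequent (phrases 3–4, ending perfect authentic cadence). The antecedent spans mm. 45–52.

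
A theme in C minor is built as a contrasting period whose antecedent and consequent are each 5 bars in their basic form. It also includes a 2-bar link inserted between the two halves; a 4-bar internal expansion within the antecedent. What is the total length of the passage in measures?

16 measures

Basic contrasting period: 5 + 5 = 10 bars.
10 (basic form) + 2 (link) + 4 (internal expansion) = 16.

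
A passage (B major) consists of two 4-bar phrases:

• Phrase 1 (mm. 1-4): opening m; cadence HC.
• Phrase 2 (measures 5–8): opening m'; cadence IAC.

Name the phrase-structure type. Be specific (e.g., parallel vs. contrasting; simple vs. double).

parallel period

Phrase 1 ends with a half cadence (weaker) and phrase 2 with an imperfect authentic cadence (stronger): antecedent + consequent = a period.
The two phrases open with the same material (m / m'), so the period is parallel.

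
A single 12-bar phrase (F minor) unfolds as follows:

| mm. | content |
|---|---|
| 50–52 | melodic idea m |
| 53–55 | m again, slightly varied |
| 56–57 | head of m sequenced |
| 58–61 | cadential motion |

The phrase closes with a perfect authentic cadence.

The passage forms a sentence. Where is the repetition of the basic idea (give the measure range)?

The presentation of a sentence is the basic idea (mm. 50-52) plus its repetition (measures 53–55); the repetition of the basic idea is therefore measures 53–55.

measures 53–55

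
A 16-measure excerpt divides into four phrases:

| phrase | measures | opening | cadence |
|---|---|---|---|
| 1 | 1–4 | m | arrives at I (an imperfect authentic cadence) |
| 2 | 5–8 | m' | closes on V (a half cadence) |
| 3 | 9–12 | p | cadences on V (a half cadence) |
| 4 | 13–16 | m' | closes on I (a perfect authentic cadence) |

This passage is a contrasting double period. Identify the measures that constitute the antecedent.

In a double period the four phrases pair into a large antecedent (phrases 1–2, ending half cadence) and a large consequent (phrases 3–4, ending perfect authentic cadence). The antecedent spans measures 1–8.

measures 1–8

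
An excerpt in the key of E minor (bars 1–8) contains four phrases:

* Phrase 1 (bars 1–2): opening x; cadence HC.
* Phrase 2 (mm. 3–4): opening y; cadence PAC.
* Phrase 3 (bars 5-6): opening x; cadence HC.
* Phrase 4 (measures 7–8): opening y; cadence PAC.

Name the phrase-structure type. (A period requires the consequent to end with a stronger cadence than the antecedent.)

repeated period

The cadence pattern HC–PAC–HC–PAC is weak–strong twice, and phrases 3–4 restate phrases 1–2: a period heard twice, not a double period (which would end weakly at phrase 2).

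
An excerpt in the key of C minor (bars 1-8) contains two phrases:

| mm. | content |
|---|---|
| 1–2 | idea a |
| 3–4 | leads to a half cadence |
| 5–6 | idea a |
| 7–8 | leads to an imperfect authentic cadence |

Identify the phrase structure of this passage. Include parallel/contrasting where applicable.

Phrase 1 ends with a half cadence (weaker) and phrase 2 with an imperfect authentic cadence (stronger): antecedent + consequent = a period.
The two phrases open with the same material (a / a), so the period is parallel.

parallel period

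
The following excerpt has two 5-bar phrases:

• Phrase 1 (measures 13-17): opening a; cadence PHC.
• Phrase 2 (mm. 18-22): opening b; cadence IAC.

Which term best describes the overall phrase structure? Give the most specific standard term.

Phrase 1 ends with a Phrygian half cadence (weaker) and phrase 2 with an imperfect authentic cadence (stronger): antecedent + consequent = a period.
The two phrases open with different material (a / b), so the period is contrasting.

contrasting period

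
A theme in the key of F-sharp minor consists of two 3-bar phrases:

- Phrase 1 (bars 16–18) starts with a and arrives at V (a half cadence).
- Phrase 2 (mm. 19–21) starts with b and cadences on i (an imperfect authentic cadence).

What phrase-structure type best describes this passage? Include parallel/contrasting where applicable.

Phrase 1 ends with a half cadence (weaker) and phrase 2 with an imperfect authentic cadence (stronger): antecedent + consequent = a period.
The two phrases open with different material (a / b), so the period is contrasting.

contrasting period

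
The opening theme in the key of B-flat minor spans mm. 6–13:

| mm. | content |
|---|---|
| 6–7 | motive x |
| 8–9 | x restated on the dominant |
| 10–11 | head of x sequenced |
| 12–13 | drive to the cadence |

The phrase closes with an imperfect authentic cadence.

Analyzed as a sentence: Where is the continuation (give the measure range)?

After the presentation (mm. 6–9), the continuation covers the fragmentation through the cadence: mm. 10–13.

measures 10–13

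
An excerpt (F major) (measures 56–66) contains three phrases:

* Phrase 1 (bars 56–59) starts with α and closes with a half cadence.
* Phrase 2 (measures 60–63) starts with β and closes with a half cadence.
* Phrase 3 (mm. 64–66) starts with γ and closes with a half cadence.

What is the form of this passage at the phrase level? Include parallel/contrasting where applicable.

The final phrase closes with a half cadence, which is not stronger than the preceding half cadence; the 3 phrases lack an overall antecedent–consequent design and so form a phrase group.

phrase group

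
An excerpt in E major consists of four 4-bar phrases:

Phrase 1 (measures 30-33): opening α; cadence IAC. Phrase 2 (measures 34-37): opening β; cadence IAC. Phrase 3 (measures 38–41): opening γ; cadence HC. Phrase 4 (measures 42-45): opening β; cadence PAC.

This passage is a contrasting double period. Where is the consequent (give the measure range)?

In a double period the four phrases pair into a large antecedent (phrases 1–2, ending imperfect authentic cadence) and a large consequent (phrases 3–4, ending perfect authentic cadence). The consequent spans measures 38-45.

measures 38–45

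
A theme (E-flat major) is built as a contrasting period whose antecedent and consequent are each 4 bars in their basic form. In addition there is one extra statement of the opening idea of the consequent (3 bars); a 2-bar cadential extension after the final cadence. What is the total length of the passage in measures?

13 measures

Basic contrasting period: 4 + 4 = 8 bars.
8 (basic form) + 3 (extra statement) + 2 (cadential extension) = 13.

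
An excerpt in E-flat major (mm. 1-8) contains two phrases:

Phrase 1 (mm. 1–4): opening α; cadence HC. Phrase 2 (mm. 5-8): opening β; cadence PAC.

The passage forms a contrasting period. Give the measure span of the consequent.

measures 5–8

The phrase ending with the weaker cadence (half cadence) is the antecedent; the one ending more conclusively (perfect authentic cadence) is the consequent. The consequent is measures 5–8.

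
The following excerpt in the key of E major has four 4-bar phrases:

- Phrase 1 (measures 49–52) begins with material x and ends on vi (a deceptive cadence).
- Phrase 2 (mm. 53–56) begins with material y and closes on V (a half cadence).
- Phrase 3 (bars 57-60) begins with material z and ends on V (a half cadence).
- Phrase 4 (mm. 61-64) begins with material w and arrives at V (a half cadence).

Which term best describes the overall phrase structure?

Phrase 4 ends with a half cadence, no stronger than phrase 2's half cadence, so the four phrases do not form a double period; nor do phrases 3–4 duplicate 1–2, so it is not a repeated period. With no phrase reaching a conclusive cadence, the passage is a phrase group.

phrase group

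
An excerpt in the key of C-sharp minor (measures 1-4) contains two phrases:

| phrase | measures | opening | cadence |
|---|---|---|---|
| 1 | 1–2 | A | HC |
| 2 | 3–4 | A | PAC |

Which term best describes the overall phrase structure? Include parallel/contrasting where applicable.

parallel period

Phrase 1 ends with a half cadence (weaker) and phrase 2 with a perfect authentic cadence (stronger): antecedent + consequent = a period.
The two phrases open with the same material (A / A), so the period is parallel.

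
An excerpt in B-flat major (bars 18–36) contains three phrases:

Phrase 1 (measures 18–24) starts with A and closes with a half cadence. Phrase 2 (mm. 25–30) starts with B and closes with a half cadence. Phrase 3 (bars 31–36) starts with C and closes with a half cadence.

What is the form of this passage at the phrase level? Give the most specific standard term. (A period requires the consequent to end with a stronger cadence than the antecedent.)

The final phrase closes with a half cadence, which is not stronger than the preceding half cadence; the 3 phrases lack an overall antecedent–consequent design and so form a phrase group.

phrase group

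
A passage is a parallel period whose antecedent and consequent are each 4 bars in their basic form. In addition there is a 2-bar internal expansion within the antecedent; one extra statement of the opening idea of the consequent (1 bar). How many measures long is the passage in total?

Basic parallel period: 4 + 4 = 8 bars.
8 (basic form) + 2 (internal expansion) + 1 (extra statement) = 11.

11 measures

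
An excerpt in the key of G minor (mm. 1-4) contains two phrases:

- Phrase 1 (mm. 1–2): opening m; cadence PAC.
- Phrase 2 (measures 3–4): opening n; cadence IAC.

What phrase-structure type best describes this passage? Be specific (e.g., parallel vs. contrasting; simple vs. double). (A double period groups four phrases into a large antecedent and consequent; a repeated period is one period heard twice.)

The second phrase closes with an imperfect authentic cadence, which is not stronger than the first phrase's perfect authentic cadence; without a weak→strong cadential pair there is no antecedent–consequent relationship, so this is a phrase group rather than a period.

phrase group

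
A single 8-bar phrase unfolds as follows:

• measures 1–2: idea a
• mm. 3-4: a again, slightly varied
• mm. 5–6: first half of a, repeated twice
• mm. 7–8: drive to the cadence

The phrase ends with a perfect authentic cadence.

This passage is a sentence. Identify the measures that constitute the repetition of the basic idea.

measures 3–4

The presentation of a sentence is the basic idea (bars 1-2) plus its repetition (mm. 3–4); the repetition of the basic idea is therefore bars 3–4.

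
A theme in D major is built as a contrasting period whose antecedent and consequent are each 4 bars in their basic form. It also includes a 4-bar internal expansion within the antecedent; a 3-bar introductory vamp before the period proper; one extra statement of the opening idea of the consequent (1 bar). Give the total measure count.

Basic contrasting period: 4 + 4 = 8 bars.
8 (basic form) + 4 (internal expansion) + 3 (introduction) + 1 (extra statement) = 16.

16 measures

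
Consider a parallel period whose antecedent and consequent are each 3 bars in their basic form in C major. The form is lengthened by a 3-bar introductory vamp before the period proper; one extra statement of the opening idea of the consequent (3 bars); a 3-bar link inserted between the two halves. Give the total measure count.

Basic parallel period: 3 + 3 = 6 bars.
6 (basic form) + 3 (introduction) + 3 (extra statement) + 3 (link) = 15.

15 measures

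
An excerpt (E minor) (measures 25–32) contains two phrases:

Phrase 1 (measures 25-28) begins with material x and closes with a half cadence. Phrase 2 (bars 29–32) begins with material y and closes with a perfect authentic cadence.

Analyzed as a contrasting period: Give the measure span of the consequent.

The antecedent is the phrase ending with the weaker cadence (half cadence, phrase 1) and the consequent the one ending more conclusively (perfect authentic cadence, phrase 2); the consequent is measures 29–32.

measures 29–32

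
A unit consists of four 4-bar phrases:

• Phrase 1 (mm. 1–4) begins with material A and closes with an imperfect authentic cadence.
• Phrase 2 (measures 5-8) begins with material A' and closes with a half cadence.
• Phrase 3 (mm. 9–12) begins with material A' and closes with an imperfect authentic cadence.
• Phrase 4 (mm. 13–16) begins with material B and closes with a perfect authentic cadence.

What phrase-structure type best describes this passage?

Four phrases in two halves: the first half (mm. 1-8) ends with a half cadence, the second (mm. 9–16) with a perfect authentic cadence — a large antecedent–consequent pair, i.e. a double period.
Phrase 3 begins with the same material as phrase 1, making it parallel.

parallel double period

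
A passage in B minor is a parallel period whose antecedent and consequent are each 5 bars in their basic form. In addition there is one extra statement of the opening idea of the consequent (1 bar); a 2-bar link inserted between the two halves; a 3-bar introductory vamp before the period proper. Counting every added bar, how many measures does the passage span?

16 measures

Basic parallel period: 5 + 5 = 10 bars.
10 (basic form) + 1 (extra statement) + 2 (link) + 3 (introduction) = 16.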